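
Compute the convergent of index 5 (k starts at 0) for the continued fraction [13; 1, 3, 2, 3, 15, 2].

6529/474

Using pₖ = aₖpₖ₋₁ + pₖ₋₂, qₖ = aₖqₖ₋₁ + qₖ₋₂ (with p₋₁=1, p₋₂=0, q₋₁=0, q₋₂=1):
  k=0: a=13, p=13, q=1
  k=1: a=1, p=14, q=1
  k=2: a=3, p=55, q=4
  k=3: a=2, p=124, q=9
  k=4: a=3, p=427, q=31
  k=5: a=15, p=6529, q=474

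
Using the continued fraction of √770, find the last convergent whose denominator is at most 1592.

√770 = [27; 1, 2, 1, 54, …] (period length 4).
Convergents:
  p_0/q_0 = 27/1
  p_1/q_1 = 28/1
  p_2/q_2 = 83/3
  p_3/q_3 = 111/4
  p_4/q_4 = 6077/219
  p_5/q_5 = 6188/223
  p_6/q_6 = 18453/665
  p_7/q_7 = 24641/888
  p_8/q_8 = 1349067/48617
q_7 = 888 ≤ 1592 < 48617 = q_8, so the answer is 24641/888.

24641/888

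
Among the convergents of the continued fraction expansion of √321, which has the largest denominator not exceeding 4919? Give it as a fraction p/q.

84727/4729

√321 = [17; 1, 10, 1, 34, …] (period length 4).
Convergents:
  p_0/q_0 = 17/1
  p_1/q_1 = 18/1
  p_2/q_2 = 197/11
  p_3/q_3 = 215/12
  p_4/q_4 = 7507/419
  p_5/q_5 = 7722/431
  p_6/q_6 = 84727/4729
  p_7/q_7 = 92449/5160
q_6 = 4729 ≤ 4919 < 5160 = q_7, so the answer is 84727/4729.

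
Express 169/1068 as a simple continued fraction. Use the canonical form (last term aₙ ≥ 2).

[0; 6, 3, 7, 1, 2, 2]

169 = 0·1068 + 169
1068 = 6·169 + 54
169 = 3·54 + 7
54 = 7·7 + 5
7 = 1·5 + 2
5 = 2·2 + 1
2 = 2·1 + 0  (stop)
So 169/1068 = [0; 6, 3, 7, 1, 2, 2].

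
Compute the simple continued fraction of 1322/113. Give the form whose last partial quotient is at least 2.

1322 = 11*113 + 79
113 = 1*79 + 34
79 = 2*34 + 11
34 = 3*11 + 1
11 = 11*1 + 0  (stop)
So 1322/113 = [11; 1, 2, 3, 11].

[11; 1, 2, 3, 11]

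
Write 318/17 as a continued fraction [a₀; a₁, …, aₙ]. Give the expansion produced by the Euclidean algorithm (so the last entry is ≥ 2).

[18; 1, 2, 2, 2]

318 = 18×17 + 12
17 = 1×12 + 5
12 = 2×5 + 2
5 = 2×2 + 1
2 = 2×1 + 0  (stop)
So 318/17 = [18; 1, 2, 2, 2].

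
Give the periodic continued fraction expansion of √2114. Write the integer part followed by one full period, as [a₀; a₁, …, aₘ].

a₀ = ⌊√2114⌋ = 45.
With m₀=0, d₀=1 and mₖ₊₁ = dₖaₖ − mₖ, dₖ₊₁ = (n − mₖ₊₁²)/dₖ, aₖ₊₁ = ⌊(a₀+mₖ₊₁)/dₖ₊₁⌋:
  k=1: m=45, d=89, a=1
  k=2: m=44, d=2, a=44
  k=3: m=44, d=89, a=1
  k=4: m=45, d=1, a=90
d=1 and a=2a₀=90 at k=4, so the next step gives (m, d) = (45, 89) again — its k=1 value — and the period has length 4.

[45; 1, 44, 1, 90]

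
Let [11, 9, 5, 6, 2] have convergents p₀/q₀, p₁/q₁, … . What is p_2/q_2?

Using pₖ = aₖpₖ₋₁ + pₖ₋₂, qₖ = aₖqₖ₋₁ + qₖ₋₂ (with p₋₁=1, p₋₂=0, q₋₁=0, q₋₂=1):
  k=0: a=11, p=11, q=1
  k=1: a=9, p=100, q=9
  k=2: a=5, p=511, q=46

511/46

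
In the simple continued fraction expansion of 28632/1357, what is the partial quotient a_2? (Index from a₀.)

19

28632 = 21·1357 + 135   →  a_0 = 21
1357 = 10·135 + 7   →  a_1 = 10
135 = 19·7 + 2   →  a_2 = 19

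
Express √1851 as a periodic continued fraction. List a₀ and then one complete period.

[43; 43, 86]

a₀ = ⌊√1851⌋ = 43.
With m₀=0, d₀=1 and mₖ₊₁ = dₖaₖ − mₖ, dₖ₊₁ = (n − mₖ₊₁²)/dₖ, aₖ₊₁ = ⌊(a₀+mₖ₊₁)/dₖ₊₁⌋:
  k=1: m=43, d=2, a=43
  k=2: m=43, d=1, a=86
d=1 and a=2a₀=86 at k=2, so the next step gives (m, d) = (43, 2) again — its k=1 value — and the period has length 2.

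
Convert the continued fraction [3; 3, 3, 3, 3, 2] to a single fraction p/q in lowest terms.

829/251

Fold from the inside: start with 2/1.
  3 + 1/2 = 7/2
  3 + 2/7 = 23/7
  3 + 7/23 = 76/23
  3 + 23/76 = 251/76
  3 + 76/251 = 829/251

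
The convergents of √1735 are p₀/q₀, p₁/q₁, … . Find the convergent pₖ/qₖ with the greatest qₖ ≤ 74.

√1735 = [41; 1, 1, 1, 7, 1, 1, 1, 82, …] (period length 8).
Convergents:
  p_0/q_0 = 41/1
  p_1/q_1 = 42/1
  p_2/q_2 = 83/2
  p_3/q_3 = 125/3
  p_4/q_4 = 958/23
  p_5/q_5 = 1083/26
  p_6/q_6 = 2041/49
  p_7/q_7 = 3124/75
q_6 = 49 ≤ 74 < 75 = q_7, so the answer is 2041/49.

2041/49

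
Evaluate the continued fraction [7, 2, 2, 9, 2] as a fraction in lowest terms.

Using pₖ = aₖpₖ₋₁ + pₖ₋₂ and qₖ = aₖqₖ₋₁ + qₖ₋₂:
  k=0: a=7, p=7, q=1
  k=1: a=2, p=15, q=2
  k=2: a=2, p=37, q=5
  k=3: a=9, p=348, q=47
  k=4: a=2, p=733, q=99

733/99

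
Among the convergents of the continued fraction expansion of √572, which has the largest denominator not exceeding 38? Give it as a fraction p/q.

√572 = [23; 1, 10, 1, 46, …] (period length 4).
Convergents:
  p_0/q_0 = 23/1
  p_1/q_1 = 24/1
  p_2/q_2 = 263/11
  p_3/q_3 = 287/12
  p_4/q_4 = 13465/563
q_3 = 12 ≤ 38 < 563 = q_4, so the answer is 287/12.

287/12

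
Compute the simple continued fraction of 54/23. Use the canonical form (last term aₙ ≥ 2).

54 = 2×23 + 8
23 = 2×8 + 7
8 = 1×7 + 1
7 = 7×1 + 0  (stop)
So 54/23 = [2; 2, 1, 7].

[2; 2, 1, 7]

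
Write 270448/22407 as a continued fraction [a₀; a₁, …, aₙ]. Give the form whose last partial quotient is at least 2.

270448 = 12·22407 + 1564
22407 = 14·1564 + 511
1564 = 3·511 + 31
511 = 16·31 + 15
31 = 2·15 + 1
15 = 15·1 + 0  (stop)
So 270448/22407 = [12; 14, 3, 16, 2, 15].

[12; 14, 3, 16, 2, 15]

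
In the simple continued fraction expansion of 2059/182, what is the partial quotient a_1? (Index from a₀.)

3

2059 = 11·182 + 57   →  a_0 = 11
182 = 3·57 + 11   →  a_1 = 3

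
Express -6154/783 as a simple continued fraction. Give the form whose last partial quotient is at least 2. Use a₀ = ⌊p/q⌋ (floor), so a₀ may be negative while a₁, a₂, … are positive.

-6154 = -8·783 + 110
783 = 7·110 + 13
110 = 8·13 + 6
13 = 2·6 + 1
6 = 6·1 + 0  (stop)
So -6154/783 = [-8; 7, 8, 2, 6].

[-8; 7, 8, 2, 6]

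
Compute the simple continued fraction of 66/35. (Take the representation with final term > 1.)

[1; 1, 7, 1, 3]

66 = 1·35 + 31
35 = 1·31 + 4
31 = 7·4 + 3
4 = 1·3 + 1
3 = 3·1 + 0  (stop)
So 66/35 = [1; 1, 7, 1, 3].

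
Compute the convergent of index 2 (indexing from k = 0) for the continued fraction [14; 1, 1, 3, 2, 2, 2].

29/2

Using pₖ = aₖpₖ₋₁ + pₖ₋₂, qₖ = aₖqₖ₋₁ + qₖ₋₂ (with p₋₁=1, p₋₂=0, q₋₁=0, q₋₂=1):
  k=0: a=14, p=14, q=1
  k=1: a=1, p=15, q=1
  k=2: a=1, p=29, q=2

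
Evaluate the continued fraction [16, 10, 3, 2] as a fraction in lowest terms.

1159/72

Fold from the inside: start with 2/1.
  3 + 1/2 = 7/2
  10 + 2/7 = 72/7
  16 + 7/72 = 1159/72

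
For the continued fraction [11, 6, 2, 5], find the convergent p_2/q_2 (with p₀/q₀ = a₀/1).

145/13

Using pₖ = aₖpₖ₋₁ + pₖ₋₂, qₖ = aₖqₖ₋₁ + qₖ₋₂ (with p₋₁=1, p₋₂=0, q₋₁=0, q₋₂=1):
  k=0: a=11, p=11, q=1
  k=1: a=6, p=67, q=6
  k=2: a=2, p=145, q=13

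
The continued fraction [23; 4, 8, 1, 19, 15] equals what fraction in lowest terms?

Using pₖ = aₖpₖ₋₁ + pₖ₋₂ and qₖ = aₖqₖ₋₁ + qₖ₋₂:
  k=0: a=23, p=23, q=1
  k=1: a=4, p=93, q=4
  k=2: a=8, p=767, q=33
  k=3: a=1, p=860, q=37
  k=4: a=19, p=17107, q=736
  k=5: a=15, p=257465, q=11077

257465/11077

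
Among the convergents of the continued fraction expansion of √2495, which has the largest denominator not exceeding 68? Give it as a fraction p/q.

999/20

√2495 = [49; 1, 18, 1, 98, …] (period length 4).
Convergents:
  p_0/q_0 = 49/1
  p_1/q_1 = 50/1
  p_2/q_2 = 949/19
  p_3/q_3 = 999/20
  p_4/q_4 = 98851/1979
q_3 = 20 ≤ 68 < 1979 = q_4, so the answer is 999/20.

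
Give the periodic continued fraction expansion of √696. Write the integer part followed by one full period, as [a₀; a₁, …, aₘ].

[26; 2, 1, 1, 1, 1, 1, 2, 52]

a₀ = ⌊√696⌋ = 26.
With m₀=0, d₀=1 and mₖ₊₁ = dₖaₖ − mₖ, dₖ₊₁ = (n − mₖ₊₁²)/dₖ, aₖ₊₁ = ⌊(a₀+mₖ₊₁)/dₖ₊₁⌋:
  k=1: m=26, d=20, a=2
  k=2: m=14, d=25, a=1
  k=3: m=11, d=23, a=1
  k=4: m=12, d=24, a=1
  k=5: m=12, d=23, a=1
  k=6: m=11, d=25, a=1
  k=7: m=14, d=20, a=2
  k=8: m=26, d=1, a=52
d=1 and a=2a₀=52 at k=8, so the next step gives (m, d) = (26, 20) again — its k=1 value — and the period has length 8.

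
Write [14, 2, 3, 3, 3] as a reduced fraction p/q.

Fold from the inside: start with 3/1.
  3 + 1/3 = 10/3
  3 + 3/10 = 33/10
  2 + 10/33 = 76/33
  14 + 33/76 = 1097/76

1097/76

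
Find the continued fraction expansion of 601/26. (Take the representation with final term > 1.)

[23; 8, 1, 2]

601 = 23*26 + 3
26 = 8*3 + 2
3 = 1*2 + 1
2 = 2*1 + 0  (stop)
So 601/26 = [23; 8, 1, 2].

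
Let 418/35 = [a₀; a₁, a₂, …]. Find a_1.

1

418 = 11·35 + 33   →  a_0 = 11
35 = 1·33 + 2   →  a_1 = 1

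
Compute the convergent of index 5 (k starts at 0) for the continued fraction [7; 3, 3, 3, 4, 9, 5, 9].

9574/1311

Using pₖ = aₖpₖ₋₁ + pₖ₋₂, qₖ = aₖqₖ₋₁ + qₖ₋₂ (with p₋₁=1, p₋₂=0, q₋₁=0, q₋₂=1):
  k=0: a=7, p=7, q=1
  k=1: a=3, p=22, q=3
  k=2: a=3, p=73, q=10
  k=3: a=3, p=241, q=33
  k=4: a=4, p=1037, q=142
  k=5: a=9, p=9574, q=1311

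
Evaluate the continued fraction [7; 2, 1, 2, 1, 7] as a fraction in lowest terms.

Fold from the inside: start with 7/1.
  1 + 1/7 = 8/7
  2 + 7/8 = 23/8
  1 + 8/23 = 31/23
  2 + 23/31 = 85/31
  7 + 31/85 = 626/85

626/85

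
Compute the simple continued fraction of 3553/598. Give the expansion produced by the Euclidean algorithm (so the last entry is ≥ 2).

[5; 1, 16, 11, 1, 2]

3553 = 5×598 + 563
598 = 1×563 + 35
563 = 16×35 + 3
35 = 11×3 + 2
3 = 1×2 + 1
2 = 2×1 + 0  (stop)
So 3553/598 = [5; 1, 16, 11, 1, 2].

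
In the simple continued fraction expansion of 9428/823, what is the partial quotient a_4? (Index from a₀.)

3

9428 = 11·823 + 375   →  a_0 = 11
823 = 2·375 + 73   →  a_1 = 2
375 = 5·73 + 10   →  a_2 = 5
73 = 7·10 + 3   →  a_3 = 7
10 = 3·3 + 1   →  a_4 = 3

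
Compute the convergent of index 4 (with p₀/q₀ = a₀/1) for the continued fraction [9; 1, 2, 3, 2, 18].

223/23

Using pₖ = aₖpₖ₋₁ + pₖ₋₂, qₖ = aₖqₖ₋₁ + qₖ₋₂ (with p₋₁=1, p₋₂=0, q₋₁=0, q₋₂=1):
  k=0: a=9, p=9, q=1
  k=1: a=1, p=10, q=1
  k=2: a=2, p=29, q=3
  k=3: a=3, p=97, q=10
  k=4: a=2, p=223, q=23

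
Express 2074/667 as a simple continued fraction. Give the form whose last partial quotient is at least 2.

[3; 9, 7, 3, 3]

2074 = 3*667 + 73
667 = 9*73 + 10
73 = 7*10 + 3
10 = 3*3 + 1
3 = 3*1 + 0  (stop)
So 2074/667 = [3; 9, 7, 3, 3].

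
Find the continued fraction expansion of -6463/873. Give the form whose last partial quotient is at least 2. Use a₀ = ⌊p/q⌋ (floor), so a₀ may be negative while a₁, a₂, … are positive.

-6463 = -8·873 + 521
873 = 1·521 + 352
521 = 1·352 + 169
352 = 2·169 + 14
169 = 12·14 + 1
14 = 14·1 + 0  (stop)
So -6463/873 = [-8; 1, 1, 2, 12, 14].

[-8; 1, 1, 2, 12, 14]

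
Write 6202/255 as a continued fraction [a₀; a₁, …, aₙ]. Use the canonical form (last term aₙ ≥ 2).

[24; 3, 9, 9]

6202 = 24·255 + 82
255 = 3·82 + 9
82 = 9·9 + 1
9 = 9·1 + 0  (stop)
So 6202/255 = [24; 3, 9, 9].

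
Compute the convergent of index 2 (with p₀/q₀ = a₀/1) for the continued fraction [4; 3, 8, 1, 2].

Using pₖ = aₖpₖ₋₁ + pₖ₋₂, qₖ = aₖqₖ₋₁ + qₖ₋₂ (with p₋₁=1, p₋₂=0, q₋₁=0, q₋₂=1):
  k=0: a=4, p=4, q=1
  k=1: a=3, p=13, q=3
  k=2: a=8, p=108, q=25

108/25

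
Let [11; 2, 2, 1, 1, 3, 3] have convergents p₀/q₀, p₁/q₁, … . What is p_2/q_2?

Using pₖ = aₖpₖ₋₁ + pₖ₋₂, qₖ = aₖqₖ₋₁ + qₖ₋₂ (with p₋₁=1, p₋₂=0, q₋₁=0, q₋₂=1):
  k=0: a=11, p=11, q=1
  k=1: a=2, p=23, q=2
  k=2: a=2, p=57, q=5

57/5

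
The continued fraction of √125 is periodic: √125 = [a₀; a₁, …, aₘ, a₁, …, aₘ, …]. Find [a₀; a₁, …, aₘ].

a₀ = ⌊√125⌋ = 11.
With m₀=0, d₀=1 and mₖ₊₁ = dₖaₖ − mₖ, dₖ₊₁ = (n − mₖ₊₁²)/dₖ, aₖ₊₁ = ⌊(a₀+mₖ₊₁)/dₖ₊₁⌋:
  k=1: m=11, d=4, a=5
  k=2: m=9, d=11, a=1
  k=3: m=2, d=11, a=1
  k=4: m=9, d=4, a=5
  k=5: m=11, d=1, a=22
d=1 and a=2a₀=22 at k=5, so the next step gives (m, d) = (11, 4) again — its k=1 value — and the period has length 5.

[11; 5, 1, 1, 5, 22]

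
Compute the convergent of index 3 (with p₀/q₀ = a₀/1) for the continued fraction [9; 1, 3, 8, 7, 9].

322/33

Using pₖ = aₖpₖ₋₁ + pₖ₋₂, qₖ = aₖqₖ₋₁ + qₖ₋₂ (with p₋₁=1, p₋₂=0, q₋₁=0, q₋₂=1):
  k=0: a=9, p=9, q=1
  k=1: a=1, p=10, q=1
  k=2: a=3, p=39, q=4
  k=3: a=8, p=322, q=33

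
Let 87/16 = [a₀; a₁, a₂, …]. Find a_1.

2

87 = 5·16 + 7   →  a_0 = 5
16 = 2·7 + 2   →  a_1 = 2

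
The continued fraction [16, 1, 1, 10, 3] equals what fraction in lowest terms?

1074/65

Fold from the inside: start with 3/1.
  10 + 1/3 = 31/3
  1 + 3/31 = 34/31
  1 + 31/34 = 65/34
  16 + 34/65 = 1074/65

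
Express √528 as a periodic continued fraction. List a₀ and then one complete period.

[22; 1, 44]

a₀ = ⌊√528⌋ = 22.
With m₀=0, d₀=1 and mₖ₊₁ = dₖaₖ − mₖ, dₖ₊₁ = (n − mₖ₊₁²)/dₖ, aₖ₊₁ = ⌊(a₀+mₖ₊₁)/dₖ₊₁⌋:
  k=1: m=22, d=44, a=1
  k=2: m=22, d=1, a=44
d=1 and a=2a₀=44 at k=2, so the next step gives (m, d) = (22, 44) again — its k=1 value — and the period has length 2.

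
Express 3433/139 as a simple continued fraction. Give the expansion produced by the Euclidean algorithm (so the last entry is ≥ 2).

3433 = 24·139 + 97
139 = 1·97 + 42
97 = 2·42 + 13
42 = 3·13 + 3
13 = 4·3 + 1
3 = 3·1 + 0  (stop)
So 3433/139 = [24; 1, 2, 3, 4, 3].

[24; 1, 2, 3, 4, 3]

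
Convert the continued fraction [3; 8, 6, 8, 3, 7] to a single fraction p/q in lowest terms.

Using pₖ = aₖpₖ₋₁ + pₖ₋₂ and qₖ = aₖqₖ₋₁ + qₖ₋₂:
  k=0: a=3, p=3, q=1
  k=1: a=8, p=25, q=8
  k=2: a=6, p=153, q=49
  k=3: a=8, p=1249, q=400
  k=4: a=3, p=3900, q=1249
  k=5: a=7, p=28549, q=9143

28549/9143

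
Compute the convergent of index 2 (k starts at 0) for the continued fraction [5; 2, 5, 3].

60/11

Using pₖ = aₖpₖ₋₁ + pₖ₋₂, qₖ = aₖqₖ₋₁ + qₖ₋₂ (with p₋₁=1, p₋₂=0, q₋₁=0, q₋₂=1):
  k=0: a=5, p=5, q=1
  k=1: a=2, p=11, q=2
  k=2: a=5, p=60, q=11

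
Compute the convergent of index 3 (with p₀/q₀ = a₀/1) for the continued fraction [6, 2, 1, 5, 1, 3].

108/17

Using pₖ = aₖpₖ₋₁ + pₖ₋₂, qₖ = aₖqₖ₋₁ + qₖ₋₂ (with p₋₁=1, p₋₂=0, q₋₁=0, q₋₂=1):
  k=0: a=6, p=6, q=1
  k=1: a=2, p=13, q=2
  k=2: a=1, p=19, q=3
  k=3: a=5, p=108, q=17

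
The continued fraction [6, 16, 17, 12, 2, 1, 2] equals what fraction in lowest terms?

Fold from the inside: start with 2/1.
  1 + 1/2 = 3/2
  2 + 2/3 = 8/3
  12 + 3/8 = 99/8
  17 + 8/99 = 1691/99
  16 + 99/1691 = 27155/1691
  6 + 1691/27155 = 164621/27155

164621/27155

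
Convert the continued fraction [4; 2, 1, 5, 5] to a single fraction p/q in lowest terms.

383/88

Fold from the inside: start with 5/1.
  5 + 1/5 = 26/5
  1 + 5/26 = 31/26
  2 + 26/31 = 88/31
  4 + 31/88 = 383/88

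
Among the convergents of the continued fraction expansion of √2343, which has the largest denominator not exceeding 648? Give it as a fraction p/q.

10649/220

√2343 = [48; 2, 2, 8, 2, 2, 96, …] (period length 6).
Convergents:
  p_0/q_0 = 48/1
  p_1/q_1 = 97/2
  p_2/q_2 = 242/5
  p_3/q_3 = 2033/42
  p_4/q_4 = 4308/89
  p_5/q_5 = 10649/220
  p_6/q_6 = 1026612/21209
q_5 = 220 ≤ 648 < 21209 = q_6, so the answer is 10649/220.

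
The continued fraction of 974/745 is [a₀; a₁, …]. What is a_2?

974 = 1·745 + 229   →  a_0 = 1
745 = 3·229 + 58   →  a_1 = 3
229 = 3·58 + 55   →  a_2 = 3

3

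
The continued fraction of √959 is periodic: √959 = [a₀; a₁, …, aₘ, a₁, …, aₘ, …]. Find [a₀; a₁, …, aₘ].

[30; 1, 29, 1, 60]

a₀ = ⌊√959⌋ = 30.
With m₀=0, d₀=1 and mₖ₊₁ = dₖaₖ − mₖ, dₖ₊₁ = (n − mₖ₊₁²)/dₖ, aₖ₊₁ = ⌊(a₀+mₖ₊₁)/dₖ₊₁⌋:
  k=1: m=30, d=59, a=1
  k=2: m=29, d=2, a=29
  k=3: m=29, d=59, a=1
  k=4: m=30, d=1, a=60
d=1 and a=2a₀=60 at k=4, so the next step gives (m, d) = (30, 59) again — its k=1 value — and the period has length 4.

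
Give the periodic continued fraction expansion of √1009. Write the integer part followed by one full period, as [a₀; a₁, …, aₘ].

a₀ = ⌊√1009⌋ = 31.
With m₀=0, d₀=1 and mₖ₊₁ = dₖaₖ − mₖ, dₖ₊₁ = (n − mₖ₊₁²)/dₖ, aₖ₊₁ = ⌊(a₀+mₖ₊₁)/dₖ₊₁⌋:
  k=1: m=31, d=48, a=1
  k=2: m=17, d=15, a=3
  k=3: m=28, d=15, a=3
  k=4: m=17, d=48, a=1
  k=5: m=31, d=1, a=62
d=1 and a=2a₀=62 at k=5, so the next step gives (m, d) = (31, 48) again — its k=1 value — and the period has length 5.

[31; 1, 3, 3, 1, 62]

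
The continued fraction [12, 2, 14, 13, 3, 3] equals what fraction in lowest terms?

48396/3877

Fold from the inside: start with 3/1.
  3 + 1/3 = 10/3
  13 + 3/10 = 133/10
  14 + 10/133 = 1872/133
  2 + 133/1872 = 3877/1872
  12 + 1872/3877 = 48396/3877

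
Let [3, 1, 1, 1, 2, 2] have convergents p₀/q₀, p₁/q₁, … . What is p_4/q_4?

Using pₖ = aₖpₖ₋₁ + pₖ₋₂, qₖ = aₖqₖ₋₁ + qₖ₋₂ (with p₋₁=1, p₋₂=0, q₋₁=0, q₋₂=1):
  k=0: a=3, p=3, q=1
  k=1: a=1, p=4, q=1
  k=2: a=1, p=7, q=2
  k=3: a=1, p=11, q=3
  k=4: a=2, p=29, q=8

29/8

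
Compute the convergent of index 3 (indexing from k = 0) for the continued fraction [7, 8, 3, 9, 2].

1659/233

Using pₖ = aₖpₖ₋₁ + pₖ₋₂, qₖ = aₖqₖ₋₁ + qₖ₋₂ (with p₋₁=1, p₋₂=0, q₋₁=0, q₋₂=1):
  k=0: a=7, p=7, q=1
  k=1: a=8, p=57, q=8
  k=2: a=3, p=178, q=25
  k=3: a=9, p=1659, q=233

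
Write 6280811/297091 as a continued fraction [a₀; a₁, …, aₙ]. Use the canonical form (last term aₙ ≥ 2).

[21; 7, 11, 19, 19, 1, 9]

6280811 = 21×297091 + 41900
297091 = 7×41900 + 3791
41900 = 11×3791 + 199
3791 = 19×199 + 10
199 = 19×10 + 9
10 = 1×9 + 1
9 = 9×1 + 0  (stop)
So 6280811/297091 = [21; 7, 11, 19, 19, 1, 9].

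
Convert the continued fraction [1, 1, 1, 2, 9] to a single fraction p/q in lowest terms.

75/47

Using pₖ = aₖpₖ₋₁ + pₖ₋₂ and qₖ = aₖqₖ₋₁ + qₖ₋₂:
  k=0: a=1, p=1, q=1
  k=1: a=1, p=2, q=1
  k=2: a=1, p=3, q=2
  k=3: a=2, p=8, q=5
  k=4: a=9, p=75, q=47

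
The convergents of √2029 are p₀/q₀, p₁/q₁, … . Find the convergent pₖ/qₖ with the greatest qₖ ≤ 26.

√2029 = [45; 22, 1, 1, 22, 90, …] (period length 5).
Convergents:
  p_0/q_0 = 45/1
  p_1/q_1 = 991/22
  p_2/q_2 = 1036/23
  p_3/q_3 = 2027/45
q_2 = 23 ≤ 26 < 45 = q_3, so the answer is 1036/23.

1036/23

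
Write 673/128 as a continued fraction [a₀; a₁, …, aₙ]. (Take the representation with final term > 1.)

[5; 3, 1, 7, 4]

673 = 5*128 + 33
128 = 3*33 + 29
33 = 1*29 + 4
29 = 7*4 + 1
4 = 4*1 + 0  (stop)
So 673/128 = [5; 3, 1, 7, 4].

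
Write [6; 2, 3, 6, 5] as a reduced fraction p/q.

Fold from the inside: start with 5/1.
  6 + 1/5 = 31/5
  3 + 5/31 = 98/31
  2 + 31/98 = 227/98
  6 + 98/227 = 1460/227

1460/227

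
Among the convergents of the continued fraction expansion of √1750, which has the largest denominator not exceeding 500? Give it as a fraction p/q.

20791/497

√1750 = [41; 1, 4, 1, 82, …] (period length 4).
Convergents:
  p_0/q_0 = 41/1
  p_1/q_1 = 42/1
  p_2/q_2 = 209/5
  p_3/q_3 = 251/6
  p_4/q_4 = 20791/497
  p_5/q_5 = 21042/503
q_4 = 497 ≤ 500 < 503 = q_5, so the answer is 20791/497.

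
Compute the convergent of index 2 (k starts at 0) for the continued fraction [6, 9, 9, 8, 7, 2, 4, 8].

501/82

Using pₖ = aₖpₖ₋₁ + pₖ₋₂, qₖ = aₖqₖ₋₁ + qₖ₋₂ (with p₋₁=1, p₋₂=0, q₋₁=0, q₋₂=1):
  k=0: a=6, p=6, q=1
  k=1: a=9, p=55, q=9
  k=2: a=9, p=501, q=82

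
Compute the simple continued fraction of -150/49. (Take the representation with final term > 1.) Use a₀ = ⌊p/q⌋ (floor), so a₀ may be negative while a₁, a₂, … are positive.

-150 = -4×49 + 46
49 = 1×46 + 3
46 = 15×3 + 1
3 = 3×1 + 0  (stop)
So -150/49 = [-4; 1, 15, 3].

[-4; 1, 15, 3]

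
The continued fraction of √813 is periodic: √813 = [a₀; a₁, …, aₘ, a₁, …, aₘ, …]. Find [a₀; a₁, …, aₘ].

a₀ = ⌊√813⌋ = 28.

[28; 1, 1, 18, 1, 1, 56]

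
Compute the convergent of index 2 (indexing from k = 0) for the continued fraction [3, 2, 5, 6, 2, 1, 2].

38/11

Using pₖ = aₖpₖ₋₁ + pₖ₋₂, qₖ = aₖqₖ₋₁ + qₖ₋₂ (with p₋₁=1, p₋₂=0, q₋₁=0, q₋₂=1):
  k=0: a=3, p=3, q=1
  k=1: a=2, p=7, q=2
  k=2: a=5, p=38, q=11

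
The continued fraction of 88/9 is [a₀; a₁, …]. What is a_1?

1

88 = 9·9 + 7   →  a_0 = 9
9 = 1·7 + 2   →  a_1 = 1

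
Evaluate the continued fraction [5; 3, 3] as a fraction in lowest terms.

Using pₖ = aₖpₖ₋₁ + pₖ₋₂ and qₖ = aₖqₖ₋₁ + qₖ₋₂:
  k=0: a=5, p=5, q=1
  k=1: a=3, p=16, q=3
  k=2: a=3, p=53, q=10

53/10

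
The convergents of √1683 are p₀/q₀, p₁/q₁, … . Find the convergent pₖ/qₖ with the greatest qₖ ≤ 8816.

137965/3363

√1683 = [41; 41, 82, …] (period length 2).
Convergents:
  p_0/q_0 = 41/1
  p_1/q_1 = 1682/41
  p_2/q_2 = 137965/3363
  p_3/q_3 = 5658247/137924
q_2 = 3363 ≤ 8816 < 137924 = q_3, so the answer is 137965/3363.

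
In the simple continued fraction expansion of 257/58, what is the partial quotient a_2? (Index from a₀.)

257 = 4·58 + 25   →  a_0 = 4
58 = 2·25 + 8   →  a_1 = 2
25 = 3·8 + 1   →  a_2 = 3

3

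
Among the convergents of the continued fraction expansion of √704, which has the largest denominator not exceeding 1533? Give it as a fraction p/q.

36987/1394

√704 = [26; 1, 1, 7, 13, 7, 1, 1, 52, …] (period length 8).
Convergents:
  p_0/q_0 = 26/1
  p_1/q_1 = 27/1
  p_2/q_2 = 53/2
  p_3/q_3 = 398/15
  p_4/q_4 = 5227/197
  p_5/q_5 = 36987/1394
  p_6/q_6 = 42214/1591
q_5 = 1394 ≤ 1533 < 1591 = q_6, so the answer is 36987/1394.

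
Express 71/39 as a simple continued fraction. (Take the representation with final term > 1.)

71 = 1·39 + 32
39 = 1·32 + 7
32 = 4·7 + 4
7 = 1·4 + 3
4 = 1·3 + 1
3 = 3·1 + 0  (stop)
So 71/39 = [1; 1, 4, 1, 1, 3].

[1; 1, 4, 1, 1, 3]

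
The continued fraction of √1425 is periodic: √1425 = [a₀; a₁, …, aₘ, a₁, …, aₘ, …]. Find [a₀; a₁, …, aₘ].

a₀ = ⌊√1425⌋ = 37.
With m₀=0, d₀=1 and mₖ₊₁ = dₖaₖ − mₖ, dₖ₊₁ = (n − mₖ₊₁²)/dₖ, aₖ₊₁ = ⌊(a₀+mₖ₊₁)/dₖ₊₁⌋:
  k=1: m=37, d=56, a=1
  k=2: m=19, d=19, a=2
  k=3: m=19, d=56, a=1
  k=4: m=37, d=1, a=74
d=1 and a=2a₀=74 at k=4, so the next step gives (m, d) = (37, 56) again — its k=1 value — and the period has length 4.

[37; 1, 2, 1, 74]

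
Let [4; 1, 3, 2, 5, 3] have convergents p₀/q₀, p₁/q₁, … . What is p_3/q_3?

43/9

Using pₖ = aₖpₖ₋₁ + pₖ₋₂, qₖ = aₖqₖ₋₁ + qₖ₋₂ (with p₋₁=1, p₋₂=0, q₋₁=0, q₋₂=1):
  k=0: a=4, p=4, q=1
  k=1: a=1, p=5, q=1
  k=2: a=3, p=19, q=4
  k=3: a=2, p=43, q=9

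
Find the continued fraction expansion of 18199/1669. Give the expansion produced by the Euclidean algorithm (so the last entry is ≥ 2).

[10; 1, 9, 2, 3, 7, 3]

18199 = 10*1669 + 1509
1669 = 1*1509 + 160
1509 = 9*160 + 69
160 = 2*69 + 22
69 = 3*22 + 3
22 = 7*3 + 1
3 = 3*1 + 0  (stop)
So 18199/1669 = [10; 1, 9, 2, 3, 7, 3].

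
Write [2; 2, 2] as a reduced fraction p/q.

12/5

Fold from the inside: start with 2/1.
  2 + 1/2 = 5/2
  2 + 2/5 = 12/5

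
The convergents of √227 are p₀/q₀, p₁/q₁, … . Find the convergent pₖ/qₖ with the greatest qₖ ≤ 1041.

6795/451

√227 = [15; 15, 30, …] (period length 2).
Convergents:
  p_0/q_0 = 15/1
  p_1/q_1 = 226/15
  p_2/q_2 = 6795/451
  p_3/q_3 = 102151/6780
q_2 = 451 ≤ 1041 < 6780 = q_3, so the answer is 6795/451.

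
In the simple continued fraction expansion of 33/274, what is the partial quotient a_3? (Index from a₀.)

3

33 = 0·274 + 33   →  a_0 = 0
274 = 8·33 + 10   →  a_1 = 8
33 = 3·10 + 3   →  a_2 = 3
10 = 3·3 + 1   →  a_3 = 3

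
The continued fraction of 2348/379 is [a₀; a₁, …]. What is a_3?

4

2348 = 6·379 + 74   →  a_0 = 6
379 = 5·74 + 9   →  a_1 = 5
74 = 8·9 + 2   →  a_2 = 8
9 = 4·2 + 1   →  a_3 = 4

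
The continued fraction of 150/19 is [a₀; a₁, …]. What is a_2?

8

150 = 7·19 + 17   →  a_0 = 7
19 = 1·17 + 2   →  a_1 = 1
17 = 8·2 + 1   →  a_2 = 8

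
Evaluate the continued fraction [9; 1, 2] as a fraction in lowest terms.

Fold from the inside: start with 2/1.
  1 + 1/2 = 3/2
  9 + 2/3 = 29/3

29/3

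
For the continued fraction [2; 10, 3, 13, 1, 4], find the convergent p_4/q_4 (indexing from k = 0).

Using pₖ = aₖpₖ₋₁ + pₖ₋₂, qₖ = aₖqₖ₋₁ + qₖ₋₂ (with p₋₁=1, p₋₂=0, q₋₁=0, q₋₂=1):
  k=0: a=2, p=2, q=1
  k=1: a=10, p=21, q=10
  k=2: a=3, p=65, q=31
  k=3: a=13, p=866, q=413
  k=4: a=1, p=931, q=444

931/444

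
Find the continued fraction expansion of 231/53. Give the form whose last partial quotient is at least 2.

[4; 2, 1, 3, 1, 3]

231 = 4×53 + 19
53 = 2×19 + 15
19 = 1×15 + 4
15 = 3×4 + 3
4 = 1×3 + 1
3 = 3×1 + 0  (stop)
So 231/53 = [4; 2, 1, 3, 1, 3].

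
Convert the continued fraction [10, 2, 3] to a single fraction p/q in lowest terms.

73/7

Fold from the inside: start with 3/1.
  2 + 1/3 = 7/3
  10 + 3/7 = 73/7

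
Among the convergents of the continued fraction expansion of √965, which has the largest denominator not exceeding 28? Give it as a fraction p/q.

√965 = [31; 15, 1, 1, 15, 62, …] (period length 5).
Convergents:
  p_0/q_0 = 31/1
  p_1/q_1 = 466/15
  p_2/q_2 = 497/16
  p_3/q_3 = 963/31
q_2 = 16 ≤ 28 < 31 = q_3, so the answer is 497/16.

497/16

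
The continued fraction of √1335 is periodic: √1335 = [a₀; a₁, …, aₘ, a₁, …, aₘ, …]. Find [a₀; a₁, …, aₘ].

a₀ = ⌊√1335⌋ = 36.
With m₀=0, d₀=1 and mₖ₊₁ = dₖaₖ − mₖ, dₖ₊₁ = (n − mₖ₊₁²)/dₖ, aₖ₊₁ = ⌊(a₀+mₖ₊₁)/dₖ₊₁⌋:
  k=1: m=36, d=39, a=1
  k=2: m=3, d=34, a=1
  k=3: m=31, d=11, a=6
  k=4: m=35, d=10, a=7
  k=5: m=35, d=11, a=6
  k=6: m=31, d=34, a=1
  k=7: m=3, d=39, a=1
  k=8: m=36, d=1, a=72
d=1 and a=2a₀=72 at k=8, so the next step gives (m, d) = (36, 39) again — its k=1 value — and the period has length 8.

[36; 1, 1, 6, 7, 6, 1, 1, 72]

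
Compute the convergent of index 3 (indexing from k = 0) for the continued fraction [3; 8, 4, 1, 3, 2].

Using pₖ = aₖpₖ₋₁ + pₖ₋₂, qₖ = aₖqₖ₋₁ + qₖ₋₂ (with p₋₁=1, p₋₂=0, q₋₁=0, q₋₂=1):
  k=0: a=3, p=3, q=1
  k=1: a=8, p=25, q=8
  k=2: a=4, p=103, q=33
  k=3: a=1, p=128, q=41

128/41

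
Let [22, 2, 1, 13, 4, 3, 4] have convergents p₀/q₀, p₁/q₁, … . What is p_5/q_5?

Using pₖ = aₖpₖ₋₁ + pₖ₋₂, qₖ = aₖqₖ₋₁ + qₖ₋₂ (with p₋₁=1, p₋₂=0, q₋₁=0, q₋₂=1):
  k=0: a=22, p=22, q=1
  k=1: a=2, p=45, q=2
  k=2: a=1, p=67, q=3
  k=3: a=13, p=916, q=41
  k=4: a=4, p=3731, q=167
  k=5: a=3, p=12109, q=542

12109/542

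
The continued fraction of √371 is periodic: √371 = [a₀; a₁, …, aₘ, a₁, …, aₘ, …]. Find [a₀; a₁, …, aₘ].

a₀ = ⌊√371⌋ = 19.

[19; 3, 1, 4, 1, 3, 38]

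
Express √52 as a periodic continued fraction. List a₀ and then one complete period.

a₀ = ⌊√52⌋ = 7.

[7; 4, 1, 2, 1, 4, 14]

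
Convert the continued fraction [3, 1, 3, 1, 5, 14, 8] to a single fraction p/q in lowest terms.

Using pₖ = aₖpₖ₋₁ + pₖ₋₂ and qₖ = aₖqₖ₋₁ + qₖ₋₂:
  k=0: a=3, p=3, q=1
  k=1: a=1, p=4, q=1
  k=2: a=3, p=15, q=4
  k=3: a=1, p=19, q=5
  k=4: a=5, p=110, q=29
  k=5: a=14, p=1559, q=411
  k=6: a=8, p=12582, q=3317

12582/3317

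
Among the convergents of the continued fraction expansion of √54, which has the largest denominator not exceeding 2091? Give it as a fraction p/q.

√54 = [7; 2, 1, 6, 1, 2, 14, …] (period length 6).
Convergents:
  p_0/q_0 = 7/1
  p_1/q_1 = 15/2
  p_2/q_2 = 22/3
  p_3/q_3 = 147/20
  p_4/q_4 = 169/23
  p_5/q_5 = 485/66
  p_6/q_6 = 6959/947
  p_7/q_7 = 14403/1960
  p_8/q_8 = 21362/2907
q_7 = 1960 ≤ 2091 < 2907 = q_8, so the answer is 14403/1960.

14403/1960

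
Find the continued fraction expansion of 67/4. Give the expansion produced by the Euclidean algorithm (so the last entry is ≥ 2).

[16; 1, 3]

67 = 16·4 + 3
4 = 1·3 + 1
3 = 3·1 + 0  (stop)
So 67/4 = [16; 1, 3].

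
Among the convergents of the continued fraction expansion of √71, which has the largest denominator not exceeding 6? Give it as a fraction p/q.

42/5

√71 = [8; 2, 2, 1, 7, 1, 2, 2, 16, …] (period length 8).
Convergents:
  p_0/q_0 = 8/1
  p_1/q_1 = 17/2
  p_2/q_2 = 42/5
  p_3/q_3 = 59/7
q_2 = 5 ≤ 6 < 7 = q_3, so the answer is 42/5.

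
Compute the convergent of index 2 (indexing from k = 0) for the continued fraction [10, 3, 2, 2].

Using pₖ = aₖpₖ₋₁ + pₖ₋₂, qₖ = aₖqₖ₋₁ + qₖ₋₂ (with p₋₁=1, p₋₂=0, q₋₁=0, q₋₂=1):
  k=0: a=10, p=10, q=1
  k=1: a=3, p=31, q=3
  k=2: a=2, p=72, q=7

72/7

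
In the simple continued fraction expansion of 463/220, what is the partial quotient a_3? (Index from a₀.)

463 = 2·220 + 23   →  a_0 = 2
220 = 9·23 + 13   →  a_1 = 9
23 = 1·13 + 10   →  a_2 = 1
13 = 1·10 + 3   →  a_3 = 1

1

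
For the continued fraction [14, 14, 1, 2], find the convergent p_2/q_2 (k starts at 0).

Using pₖ = aₖpₖ₋₁ + pₖ₋₂, qₖ = aₖqₖ₋₁ + qₖ₋₂ (with p₋₁=1, p₋₂=0, q₋₁=0, q₋₂=1):
  k=0: a=14, p=14, q=1
  k=1: a=14, p=197, q=14
  k=2: a=1, p=211, q=15

211/15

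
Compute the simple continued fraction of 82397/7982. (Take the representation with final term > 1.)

82397 = 10*7982 + 2577
7982 = 3*2577 + 251
2577 = 10*251 + 67
251 = 3*67 + 50
67 = 1*50 + 17
50 = 2*17 + 16
17 = 1*16 + 1
16 = 16*1 + 0  (stop)
So 82397/7982 = [10; 3, 10, 3, 1, 2, 1, 16].

[10; 3, 10, 3, 1, 2, 1, 16]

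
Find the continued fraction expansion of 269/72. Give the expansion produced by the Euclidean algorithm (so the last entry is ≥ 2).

269 = 3·72 + 53
72 = 1·53 + 19
53 = 2·19 + 15
19 = 1·15 + 4
15 = 3·4 + 3
4 = 1·3 + 1
3 = 3·1 + 0  (stop)
So 269/72 = [3; 1, 2, 1, 3, 1, 3].

[3; 1, 2, 1, 3, 1, 3]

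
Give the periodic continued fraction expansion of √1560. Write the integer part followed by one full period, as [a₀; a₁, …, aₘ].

a₀ = ⌊√1560⌋ = 39.

[39; 2, 78]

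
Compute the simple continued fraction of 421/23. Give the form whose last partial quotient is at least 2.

[18; 3, 3, 2]

421 = 18×23 + 7
23 = 3×7 + 2
7 = 3×2 + 1
2 = 2×1 + 0  (stop)
So 421/23 = [18; 3, 3, 2].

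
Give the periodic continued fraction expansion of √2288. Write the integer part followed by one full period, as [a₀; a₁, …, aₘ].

a₀ = ⌊√2288⌋ = 47.
With m₀=0, d₀=1 and mₖ₊₁ = dₖaₖ − mₖ, dₖ₊₁ = (n − mₖ₊₁²)/dₖ, aₖ₊₁ = ⌊(a₀+mₖ₊₁)/dₖ₊₁⌋:
  k=1: m=47, d=79, a=1
  k=2: m=32, d=16, a=4
  k=3: m=32, d=79, a=1
  k=4: m=47, d=1, a=94
d=1 and a=2a₀=94 at k=4, so the next step gives (m, d) = (47, 79) again — its k=1 value — and the period has length 4.

[47; 1, 4, 1, 94]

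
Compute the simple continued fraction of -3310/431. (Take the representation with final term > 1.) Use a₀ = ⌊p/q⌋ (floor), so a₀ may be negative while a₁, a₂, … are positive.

-3310 = -8×431 + 138
431 = 3×138 + 17
138 = 8×17 + 2
17 = 8×2 + 1
2 = 2×1 + 0  (stop)
So -3310/431 = [-8; 3, 8, 8, 2].

[-8; 3, 8, 8, 2]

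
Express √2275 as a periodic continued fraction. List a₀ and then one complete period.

[47; 1, 2, 3, 2, 1, 94]

a₀ = ⌊√2275⌋ = 47.
With m₀=0, d₀=1 and mₖ₊₁ = dₖaₖ − mₖ, dₖ₊₁ = (n − mₖ₊₁²)/dₖ, aₖ₊₁ = ⌊(a₀+mₖ₊₁)/dₖ₊₁⌋:
  k=1: m=47, d=66, a=1
  k=2: m=19, d=29, a=2
  k=3: m=39, d=26, a=3
  k=4: m=39, d=29, a=2
  k=5: m=19, d=66, a=1
  k=6: m=47, d=1, a=94
d=1 and a=2a₀=94 at k=6, so the next step gives (m, d) = (47, 66) again — its k=1 value — and the period has length 6.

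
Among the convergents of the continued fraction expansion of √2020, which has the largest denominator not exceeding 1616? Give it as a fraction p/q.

√2020 = [44; 1, 16, 1, 88, …] (period length 4).
Convergents:
  p_0/q_0 = 44/1
  p_1/q_1 = 45/1
  p_2/q_2 = 764/17
  p_3/q_3 = 809/18
  p_4/q_4 = 71956/1601
  p_5/q_5 = 72765/1619
q_4 = 1601 ≤ 1616 < 1619 = q_5, so the answer is 71956/1601.

71956/1601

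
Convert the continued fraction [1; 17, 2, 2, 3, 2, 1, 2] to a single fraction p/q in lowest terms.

Fold from the inside: start with 2/1.
  1 + 1/2 = 3/2
  2 + 2/3 = 8/3
  3 + 3/8 = 27/8
  2 + 8/27 = 62/27
  2 + 27/62 = 151/62
  17 + 62/151 = 2629/151
  1 + 151/2629 = 2780/2629

2780/2629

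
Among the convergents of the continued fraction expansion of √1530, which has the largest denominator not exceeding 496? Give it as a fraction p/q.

17993/460

√1530 = [39; 8, 1, 2, 8, 2, 1, 8, 78, …] (period length 8).
Convergents:
  p_0/q_0 = 39/1
  p_1/q_1 = 313/8
  p_2/q_2 = 352/9
  p_3/q_3 = 1017/26
  p_4/q_4 = 8488/217
  p_5/q_5 = 17993/460
  p_6/q_6 = 26481/677
q_5 = 460 ≤ 496 < 677 = q_6, so the answer is 17993/460.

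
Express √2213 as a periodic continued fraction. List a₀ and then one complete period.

[47; 23, 1, 1, 23, 94]

a₀ = ⌊√2213⌋ = 47.
With m₀=0, d₀=1 and mₖ₊₁ = dₖaₖ − mₖ, dₖ₊₁ = (n − mₖ₊₁²)/dₖ, aₖ₊₁ = ⌊(a₀+mₖ₊₁)/dₖ₊₁⌋:
  k=1: m=47, d=4, a=23
  k=2: m=45, d=47, a=1
  k=3: m=2, d=47, a=1
  k=4: m=45, d=4, a=23
  k=5: m=47, d=1, a=94
d=1 and a=2a₀=94 at k=5, so the next step gives (m, d) = (47, 4) again — its k=1 value — and the period has length 5.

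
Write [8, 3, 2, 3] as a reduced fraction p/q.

199/24

Fold from the inside: start with 3/1.
  2 + 1/3 = 7/3
  3 + 3/7 = 24/7
  8 + 7/24 = 199/24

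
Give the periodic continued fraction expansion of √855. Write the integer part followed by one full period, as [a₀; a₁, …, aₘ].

[29; 4, 6, 4, 58]

a₀ = ⌊√855⌋ = 29.
With m₀=0, d₀=1 and mₖ₊₁ = dₖaₖ − mₖ, dₖ₊₁ = (n − mₖ₊₁²)/dₖ, aₖ₊₁ = ⌊(a₀+mₖ₊₁)/dₖ₊₁⌋:
  k=1: m=29, d=14, a=4
  k=2: m=27, d=9, a=6
  k=3: m=27, d=14, a=4
  k=4: m=29, d=1, a=58
d=1 and a=2a₀=58 at k=4, so the next step gives (m, d) = (29, 14) again — its k=1 value — and the period has length 4.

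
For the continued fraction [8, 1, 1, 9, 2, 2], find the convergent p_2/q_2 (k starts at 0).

17/2

Using pₖ = aₖpₖ₋₁ + pₖ₋₂, qₖ = aₖqₖ₋₁ + qₖ₋₂ (with p₋₁=1, p₋₂=0, q₋₁=0, q₋₂=1):
  k=0: a=8, p=8, q=1
  k=1: a=1, p=9, q=1
  k=2: a=1, p=17, q=2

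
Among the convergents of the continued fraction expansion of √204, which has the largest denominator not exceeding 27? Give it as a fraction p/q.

√204 = [14; 3, 1, 1, 6, 1, 1, 3, 28, …] (period length 8).
Convergents:
  p_0/q_0 = 14/1
  p_1/q_1 = 43/3
  p_2/q_2 = 57/4
  p_3/q_3 = 100/7
  p_4/q_4 = 657/46
q_3 = 7 ≤ 27 < 46 = q_4, so the answer is 100/7.

100/7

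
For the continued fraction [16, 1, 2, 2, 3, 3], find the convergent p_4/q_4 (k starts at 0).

401/24

Using pₖ = aₖpₖ₋₁ + pₖ₋₂, qₖ = aₖqₖ₋₁ + qₖ₋₂ (with p₋₁=1, p₋₂=0, q₋₁=0, q₋₂=1):
  k=0: a=16, p=16, q=1
  k=1: a=1, p=17, q=1
  k=2: a=2, p=50, q=3
  k=3: a=2, p=117, q=7
  k=4: a=3, p=401, q=24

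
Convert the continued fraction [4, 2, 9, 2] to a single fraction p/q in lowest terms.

Using pₖ = aₖpₖ₋₁ + pₖ₋₂ and qₖ = aₖqₖ₋₁ + qₖ₋₂:
  k=0: a=4, p=4, q=1
  k=1: a=2, p=9, q=2
  k=2: a=9, p=85, q=19
  k=3: a=2, p=179, q=40

179/40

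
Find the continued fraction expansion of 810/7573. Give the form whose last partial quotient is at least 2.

810 = 0*7573 + 810
7573 = 9*810 + 283
810 = 2*283 + 244
283 = 1*244 + 39
244 = 6*39 + 10
39 = 3*10 + 9
10 = 1*9 + 1
9 = 9*1 + 0  (stop)
So 810/7573 = [0; 9, 2, 1, 6, 3, 1, 9].

[0; 9, 2, 1, 6, 3, 1, 9]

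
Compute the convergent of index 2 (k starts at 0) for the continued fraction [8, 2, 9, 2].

161/19

Using pₖ = aₖpₖ₋₁ + pₖ₋₂, qₖ = aₖqₖ₋₁ + qₖ₋₂ (with p₋₁=1, p₋₂=0, q₋₁=0, q₋₂=1):
  k=0: a=8, p=8, q=1
  k=1: a=2, p=17, q=2
  k=2: a=9, p=161, q=19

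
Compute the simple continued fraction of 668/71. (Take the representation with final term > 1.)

[9; 2, 2, 4, 3]

668 = 9·71 + 29
71 = 2·29 + 13
29 = 2·13 + 3
13 = 4·3 + 1
3 = 3·1 + 0  (stop)
So 668/71 = [9; 2, 2, 4, 3].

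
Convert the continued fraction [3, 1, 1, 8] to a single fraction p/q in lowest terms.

60/17

Using pₖ = aₖpₖ₋₁ + pₖ₋₂ and qₖ = aₖqₖ₋₁ + qₖ₋₂:
  k=0: a=3, p=3, q=1
  k=1: a=1, p=4, q=1
  k=2: a=1, p=7, q=2
  k=3: a=8, p=60, q=17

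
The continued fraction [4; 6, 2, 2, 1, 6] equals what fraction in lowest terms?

Fold from the inside: start with 6/1.
  1 + 1/6 = 7/6
  2 + 6/7 = 20/7
  2 + 7/20 = 47/20
  6 + 20/47 = 302/47
  4 + 47/302 = 1255/302

1255/302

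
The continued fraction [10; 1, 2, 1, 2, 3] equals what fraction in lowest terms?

397/37

Using pₖ = aₖpₖ₋₁ + pₖ₋₂ and qₖ = aₖqₖ₋₁ + qₖ₋₂:
  k=0: a=10, p=10, q=1
  k=1: a=1, p=11, q=1
  k=2: a=2, p=32, q=3
  k=3: a=1, p=43, q=4
  k=4: a=2, p=118, q=11
  k=5: a=3, p=397, q=37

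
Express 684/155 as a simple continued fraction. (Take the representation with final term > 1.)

684 = 4*155 + 64
155 = 2*64 + 27
64 = 2*27 + 10
27 = 2*10 + 7
10 = 1*7 + 3
7 = 2*3 + 1
3 = 3*1 + 0  (stop)
So 684/155 = [4; 2, 2, 2, 1, 2, 3].

[4; 2, 2, 2, 1, 2, 3]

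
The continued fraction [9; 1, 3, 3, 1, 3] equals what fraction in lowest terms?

625/64

Fold from the inside: start with 3/1.
  1 + 1/3 = 4/3
  3 + 3/4 = 15/4
  3 + 4/15 = 49/15
  1 + 15/49 = 64/49
  9 + 49/64 = 625/64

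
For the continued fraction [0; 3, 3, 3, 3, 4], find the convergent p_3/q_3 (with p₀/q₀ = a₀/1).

Using pₖ = aₖpₖ₋₁ + pₖ₋₂, qₖ = aₖqₖ₋₁ + qₖ₋₂ (with p₋₁=1, p₋₂=0, q₋₁=0, q₋₂=1):
  k=0: a=0, p=0, q=1
  k=1: a=3, p=1, q=3
  k=2: a=3, p=3, q=10
  k=3: a=3, p=10, q=33

10/33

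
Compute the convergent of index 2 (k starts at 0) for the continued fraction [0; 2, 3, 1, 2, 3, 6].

3/7

Using pₖ = aₖpₖ₋₁ + pₖ₋₂, qₖ = aₖqₖ₋₁ + qₖ₋₂ (with p₋₁=1, p₋₂=0, q₋₁=0, q₋₂=1):
  k=0: a=0, p=0, q=1
  k=1: a=2, p=1, q=2
  k=2: a=3, p=3, q=7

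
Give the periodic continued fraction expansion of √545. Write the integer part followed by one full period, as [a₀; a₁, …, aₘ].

[23; 2, 1, 8, 1, 2, 46]

a₀ = ⌊√545⌋ = 23.
With m₀=0, d₀=1 and mₖ₊₁ = dₖaₖ − mₖ, dₖ₊₁ = (n − mₖ₊₁²)/dₖ, aₖ₊₁ = ⌊(a₀+mₖ₊₁)/dₖ₊₁⌋:
  k=1: m=23, d=16, a=2
  k=2: m=9, d=29, a=1
  k=3: m=20, d=5, a=8
  k=4: m=20, d=29, a=1
  k=5: m=9, d=16, a=2
  k=6: m=23, d=1, a=46
d=1 and a=2a₀=46 at k=6, so the next step gives (m, d) = (23, 16) again — its k=1 value — and the period has length 6.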